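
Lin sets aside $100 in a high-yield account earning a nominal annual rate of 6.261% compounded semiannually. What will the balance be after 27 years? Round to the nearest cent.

$528.33

Growth factor = (1 + 0.031305)^54 ≈ 5.28329254.
A ≈ 100 × 5.28329254 ≈ 528.3293.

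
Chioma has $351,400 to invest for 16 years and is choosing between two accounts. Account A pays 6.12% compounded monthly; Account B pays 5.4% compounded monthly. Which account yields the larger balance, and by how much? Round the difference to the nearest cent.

Account A, by $101,087.40

Account A growth factor: (1 + 0.0051)^192 ≈ 2.65570856171; balance ≈ 933,215.9886.
Account B growth factor: (1 + 0.0045)^192 ≈ 2.36803811413; balance ≈ 832,128.5933.
Account A is larger by 101,087.3953.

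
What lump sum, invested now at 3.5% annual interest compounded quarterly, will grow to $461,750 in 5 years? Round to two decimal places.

$387,914.44

Growth factor = (1 + 0.00875)^20 ≈ 1.19033979936.
P = 461,750/1.19033979936 ≈ 387,914.4428.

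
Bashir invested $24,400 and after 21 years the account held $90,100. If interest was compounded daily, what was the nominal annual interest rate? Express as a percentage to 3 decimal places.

(1 + r/365)^7665 = 90,100/24,400 = 3.69262.
1 + r/365 = 3.69262^(1/7665) ≈ 1.00017, so r/365 ≈ 0.000170443.
r ≈ 365·0.000170443 = 6.22118%.

6.221%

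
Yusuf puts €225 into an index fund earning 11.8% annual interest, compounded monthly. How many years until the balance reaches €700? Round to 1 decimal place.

9.7 years

We need (1 + 0.00983333)^(12t) = 3.1111, so 12t = ln 3.1111 / ln 1.009833 ≈ 115.9883.
t ≈ 115.9883/12 = 9.6657 years.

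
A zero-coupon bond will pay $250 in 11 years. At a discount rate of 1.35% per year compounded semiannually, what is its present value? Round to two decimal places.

Periodic rate = 1.35%/2 = 0.00675; 22 periods.
P = 250/(1 + 0.00675)^22 ≈ 250/1.15951412 ≈ 215.6076.

$215.61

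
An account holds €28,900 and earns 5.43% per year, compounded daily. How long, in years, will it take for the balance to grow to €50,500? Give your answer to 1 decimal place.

(1 + 0.000148767)^(365t) = 50,500/28,900 = 1.7474.
365t·ln(1 + 0.000148767) = ln(1.7474); 365t = 0.55813/0.000148756 ≈ 3751.9933.
t ≈ 10.2794 years.

10.3 years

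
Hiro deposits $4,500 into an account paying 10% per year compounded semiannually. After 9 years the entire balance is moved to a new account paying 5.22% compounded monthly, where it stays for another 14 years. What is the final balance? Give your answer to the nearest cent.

$22,455.05

Phase 1: 4,500·(1 + 0.05)^18 ≈ 10,829.7866.
Phase 2: 10,829.7866·(1 + 0.00435)^168 ≈ 22,455.0483.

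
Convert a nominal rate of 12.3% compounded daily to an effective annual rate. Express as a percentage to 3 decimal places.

13.086%

EAR = (1 + 12.3%/365)^365 − 1 = (1 + 0.000336986)^365 − 1.
(1 + 0.000336986)^365 ≈ 1.130861, so EAR ≈ 13.08610%.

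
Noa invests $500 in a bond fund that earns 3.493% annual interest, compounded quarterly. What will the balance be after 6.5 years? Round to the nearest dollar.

$627

Periodic rate = 3.493%/4 = 0.0087325; periods = 4·6.5 = 26.
A = 500·(1 + 0.0087325)^26 ≈ 500·1.25365013 ≈ 626.8251.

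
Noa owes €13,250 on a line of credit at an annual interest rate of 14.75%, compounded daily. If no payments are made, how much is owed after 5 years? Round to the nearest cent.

Growth factor = (1 + 0.1475/365)^1825 ≈ 2.0903907803.
A ≈ 13,250 × 2.0903907803 ≈ 27,697.6778.

€27,697.68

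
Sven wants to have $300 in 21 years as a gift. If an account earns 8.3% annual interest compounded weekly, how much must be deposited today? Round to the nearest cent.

Growth factor = (1 + 0.083/52)^1092 ≈ 5.70652599.
P = 300/5.70652599 ≈ 52.5714.

$52.57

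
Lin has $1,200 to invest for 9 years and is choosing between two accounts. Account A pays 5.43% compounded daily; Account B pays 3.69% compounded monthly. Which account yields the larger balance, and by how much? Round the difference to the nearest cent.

Account A growth factor: (1 + 0.0543/365)^3285 ≈ 1.630136335; balance ≈ 1,956.1636.
Account B growth factor: (1 + 0.003075)^108 ≈ 1.393182141; balance ≈ 1,671.8186.
Account A is larger by 284.3450.

Account A, by $284.35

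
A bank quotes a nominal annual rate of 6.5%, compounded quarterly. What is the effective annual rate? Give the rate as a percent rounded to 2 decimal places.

One year is 4 periods at 0.01625 each: (1 + 0.01625)^4 ≈ 1.066602.
EAR = 1.066602 − 1 ≈ 6.66016%.

6.66%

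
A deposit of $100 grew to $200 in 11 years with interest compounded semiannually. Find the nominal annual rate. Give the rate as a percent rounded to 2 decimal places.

(1 + r/2)^22 = 200/100 = 2.
1 + r/2 = 2^(1/22) ≈ 1.032008, so r/2 ≈ 0.0320083.
r ≈ 2·0.0320083 = 6.40166%.

6.40%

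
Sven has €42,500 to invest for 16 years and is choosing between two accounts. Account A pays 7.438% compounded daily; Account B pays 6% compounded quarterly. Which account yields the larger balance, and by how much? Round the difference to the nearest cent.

Account A growth factor: (1 + 0.07438/365)^5840 ≈ 3.28694564678; balance ≈ 139,695.1900.
Account B growth factor: (1 + 0.015)^64 ≈ 2.59314441608; balance ≈ 110,208.6377.
Account A is larger by 29,486.5523.

Account A, by €29,486.55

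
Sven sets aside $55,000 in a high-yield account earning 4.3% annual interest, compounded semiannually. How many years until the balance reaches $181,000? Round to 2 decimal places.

We need (1 + 0.0215)^(2t) = 3.2909, so 2t = ln 3.2909 / ln 1.0215 ≈ 55.9964.
t ≈ 55.9964/2 = 27.9982 years.

28.00 years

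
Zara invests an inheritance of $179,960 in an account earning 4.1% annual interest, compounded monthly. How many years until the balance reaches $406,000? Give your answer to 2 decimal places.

We need (1 + 0.00341667)^(12t) = 2.2561, so 12t = ln 2.2561 / ln 1.003417 ≈ 238.5388.
t ≈ 238.5388/12 = 19.8782 years.

19.88 years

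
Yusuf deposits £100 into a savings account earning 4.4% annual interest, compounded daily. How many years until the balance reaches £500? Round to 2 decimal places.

We need (1 + 0.000120548)^(365t) = 5, so 365t = ln 5 / ln 1.000121 ≈ 13351.8237.
t ≈ 13351.8237/365 = 36.5803 years.

36.58 years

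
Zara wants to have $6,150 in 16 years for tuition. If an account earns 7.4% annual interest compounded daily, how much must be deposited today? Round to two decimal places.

$1,882.45

Growth factor = (1 + 0.074/365)^5840 ≈ 3.267025684.
P = 6,150/3.267025684 ≈ 1,882.4462.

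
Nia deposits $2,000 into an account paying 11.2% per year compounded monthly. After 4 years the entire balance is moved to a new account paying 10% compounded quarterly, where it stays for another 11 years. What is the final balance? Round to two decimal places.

$9,258.52

Phase 1: 2,000·(1 + 0.112/12)^48 ≈ 3,123.8600.
Phase 2: 3,123.8600·(1 + 0.025)^44 ≈ 9,258.5216.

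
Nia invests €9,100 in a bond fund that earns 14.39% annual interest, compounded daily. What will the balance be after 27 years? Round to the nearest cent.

Periodic rate = 14.39%/365 = 0.000394247; periods = 365·27 = 9855.
A = 9,100·(1 + 0.1439/365)^9855 ≈ 9,100·48.6442844227 ≈ 442,662.9882.

€442,662.99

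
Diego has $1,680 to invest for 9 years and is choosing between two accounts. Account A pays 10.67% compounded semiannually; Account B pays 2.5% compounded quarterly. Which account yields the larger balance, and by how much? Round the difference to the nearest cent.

Account A, by $2,179.29

A: (1 + 0.05335)^18 ≈ 2.548640574, so 1,680 × 2.548640574 ≈ 4,281.7162.
B: (1 + 0.00625)^36 ≈ 1.251446136, so 1,680 × 1.251446136 ≈ 2,102.4295.
Difference ≈ 2,179.2867 in favor of A.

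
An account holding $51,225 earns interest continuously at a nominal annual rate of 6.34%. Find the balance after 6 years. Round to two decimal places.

$74,935.50

A = P·e^(rt) = 51,225·e^(0.0634·6) = 51,225·e^0.3804.
e^0.3804 ≈ 1.4628696203, so A ≈ 74,935.4963.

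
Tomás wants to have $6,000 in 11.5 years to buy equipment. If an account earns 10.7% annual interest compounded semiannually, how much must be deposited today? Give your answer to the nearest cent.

Growth factor = (1 + 0.0535)^23 ≈ 3.315846508.
P = 6,000/3.315846508 ≈ 1,809.4927.

$1,809.49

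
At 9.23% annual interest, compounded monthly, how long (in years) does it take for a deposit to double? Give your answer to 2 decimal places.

7.54 years

(1 + 0.00769167)^(12t) = 2.
12t = ln 2 / ln(1 + 0.00769167) ≈ 0.69315/0.00766224 ≈ 90.4628.
t ≈ 7.5386.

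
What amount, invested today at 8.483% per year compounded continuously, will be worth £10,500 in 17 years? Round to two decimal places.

P = A·e^(−rt) = 10,500·e^(−1.44211).
e^(−1.44211) ≈ 0.23642836815, so P ≈ 2,482.4979.

£2,482.50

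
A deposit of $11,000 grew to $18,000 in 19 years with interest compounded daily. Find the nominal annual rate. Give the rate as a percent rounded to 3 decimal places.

The 6935-period growth factor is 18,000/11,000 = 1.63636.
r/365 = 1.63636^(1/6935) − 1 ≈ 0.0000710157, so r ≈ 365·0.0000710157 = 2.59207%.

2.592%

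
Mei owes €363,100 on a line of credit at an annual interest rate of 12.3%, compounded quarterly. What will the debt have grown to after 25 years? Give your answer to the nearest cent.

Growth factor = (1 + 0.03075)^100 ≈ 20.66970828208.
A ≈ 363,100 × 20.66970828208 ≈ 7,505,171.0772.

€7,505,171.08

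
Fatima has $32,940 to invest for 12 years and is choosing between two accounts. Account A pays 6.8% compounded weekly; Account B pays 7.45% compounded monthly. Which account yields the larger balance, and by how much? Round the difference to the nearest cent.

Account B, by $5,860.40

A: (1 + 0.068/52)^624 ≈ 2.260230787, so 32,940 × 2.260230787 ≈ 74,452.0021.
B: (1 + 0.0745/12)^144 ≈ 2.4381420826, so 32,940 × 2.4381420826 ≈ 80,312.4002.
Difference ≈ 5,860.3981 in favor of B.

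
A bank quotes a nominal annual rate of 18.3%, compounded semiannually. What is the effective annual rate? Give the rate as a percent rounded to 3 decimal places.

19.137%

EAR = (1 + 18.3%/2)^2 − 1 = (1 + 0.0915)^2 − 1.
(1 + 0.0915)^2 ≈ 1.191372, so EAR ≈ 19.13722%.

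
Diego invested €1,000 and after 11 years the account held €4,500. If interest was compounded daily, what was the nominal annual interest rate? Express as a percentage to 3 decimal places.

13.676%

The 4015-period growth factor is 4,500/1,000 = 4.5.
r/365 = 4.5^(1/4015) − 1 ≈ 0.000374685, so r ≈ 365·0.000374685 = 13.67599%.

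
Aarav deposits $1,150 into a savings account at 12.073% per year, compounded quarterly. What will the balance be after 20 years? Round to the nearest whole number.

$12,412

Periodic rate = 12.073%/4 = 0.0301825; periods = 4·20 = 80.
A = 1,150·(1 + 0.0301825)^80 ≈ 1,150·10.792783118 ≈ 12,411.7006.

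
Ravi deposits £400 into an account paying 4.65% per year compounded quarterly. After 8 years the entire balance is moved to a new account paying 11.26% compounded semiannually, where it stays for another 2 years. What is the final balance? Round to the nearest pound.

After 8 years at 4.65%: 400 × 1.44752379 ≈ 579.0095.
Then 2 years at 11.26%: 579.0095 × 1.244942 ≈ 720.8333.

£721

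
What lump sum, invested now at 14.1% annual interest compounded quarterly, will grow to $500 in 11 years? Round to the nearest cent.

Periodic rate = 14.1%/4 = 0.03525; 44 periods.
P = 500/(1 + 0.03525)^44 ≈ 500/4.59187993 ≈ 108.8879.

$108.89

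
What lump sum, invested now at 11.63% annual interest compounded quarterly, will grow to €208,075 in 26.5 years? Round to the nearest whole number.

€9,973

Periodic rate = 11.63%/4 = 0.029075; 106 periods.
P = 208,075/(1 + 0.029075)^106 ≈ 208,075/20.8633930028 ≈ 9,973.2100.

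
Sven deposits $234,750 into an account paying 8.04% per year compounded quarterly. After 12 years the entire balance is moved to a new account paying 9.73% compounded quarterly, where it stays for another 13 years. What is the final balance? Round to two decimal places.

$2,129,225.45

Phase 1: 234,750·(1 + 0.0201)^48 ≈ 610,179.3193.
Phase 2: 610,179.3193·(1 + 0.024325)^52 ≈ 2,129,225.4453.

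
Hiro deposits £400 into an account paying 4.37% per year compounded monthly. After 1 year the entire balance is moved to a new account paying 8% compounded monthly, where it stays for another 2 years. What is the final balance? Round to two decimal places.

£490.07

After 1 years at 4.37%: 400 × 1.04458599 ≈ 417.8344.
Then 2 years at 8%: 417.8344 × 1.17288793 ≈ 490.0729.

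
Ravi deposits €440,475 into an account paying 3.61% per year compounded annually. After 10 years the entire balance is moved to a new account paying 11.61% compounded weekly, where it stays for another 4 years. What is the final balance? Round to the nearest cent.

€998,618.35

After 10 years at 3.61%: 440,475 × 1.42566253535 ≈ 627,968.7053.
Then 4 years at 11.61%: 627,968.7053 × 1.59023585104 ≈ 998,618.3484.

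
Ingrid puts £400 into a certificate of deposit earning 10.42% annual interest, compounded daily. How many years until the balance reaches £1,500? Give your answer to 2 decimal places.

We need (1 + 0.000285479)^(365t) = 3.75, so 365t = ln 3.75 / ln 1.000285 ≈ 4630.6117.
t ≈ 4630.6117/365 = 12.6866 years.

12.69 years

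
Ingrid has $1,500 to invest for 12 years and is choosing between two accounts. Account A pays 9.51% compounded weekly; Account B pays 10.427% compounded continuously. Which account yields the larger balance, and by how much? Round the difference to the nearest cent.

Account B, by $551.12

A: (1 + 0.0951/52)^624 ≈ 3.127261592, so 1,500 × 3.127261592 ≈ 4,690.8924.
B: e^(0.10427·12) = e^1.25124 ≈ 3.494673667, so 1,500 × 3.494673667 ≈ 5,242.0105.
Difference ≈ 551.1181 in favor of B.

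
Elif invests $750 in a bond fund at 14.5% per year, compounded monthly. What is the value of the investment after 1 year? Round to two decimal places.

$866.28

Periodic rate = 14.5%/12 = 0.0120833; periods = 12·1 = 12.
A = 750·(1 + 0.145/12)^12 ≈ 750·1.15503535 ≈ 866.2765.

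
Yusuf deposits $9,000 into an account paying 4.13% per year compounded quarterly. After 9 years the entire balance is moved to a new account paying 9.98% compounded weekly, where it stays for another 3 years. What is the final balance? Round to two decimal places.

$17,568.93

After 9 years at 4.13%: 9,000 × 1.4474367098 ≈ 13,026.9304.
Then 3 years at 9.98%: 13,026.9304 × 1.3486620922 ≈ 17,568.9272.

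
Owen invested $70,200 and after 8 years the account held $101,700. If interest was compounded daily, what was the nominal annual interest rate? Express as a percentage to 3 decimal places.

4.634%

(1 + r/365)^2920 = 101,700/70,200 = 1.44872.
1 + r/365 = 1.44872^(1/2920) ≈ 1.000127, so r/365 ≈ 0.000126953.
r ≈ 365·0.000126953 = 4.63378%.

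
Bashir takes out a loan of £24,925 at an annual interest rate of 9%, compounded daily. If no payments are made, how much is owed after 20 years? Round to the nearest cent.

£150,754.01

Growth factor = (1 + 0.09/365)^7300 ≈ 6.04830530947.
A ≈ 24,925 × 6.04830530947 ≈ 150,754.0098.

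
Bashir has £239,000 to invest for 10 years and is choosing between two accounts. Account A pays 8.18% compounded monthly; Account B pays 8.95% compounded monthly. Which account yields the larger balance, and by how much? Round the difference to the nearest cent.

A: (1 + 0.0818/12)^120 ≈ 2.2596831151, so 239,000 × 2.2596831151 ≈ 540,064.2645.
B: (1 + 0.0895/12)^120 ≈ 2.43922142157, so 239,000 × 2.43922142157 ≈ 582,973.9198.
Difference ≈ 42,909.6552 in favor of B.

Account B, by £42,909.66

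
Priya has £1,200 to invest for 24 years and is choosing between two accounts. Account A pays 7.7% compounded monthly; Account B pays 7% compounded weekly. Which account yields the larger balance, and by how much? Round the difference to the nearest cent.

Account A, by £1,140.30

Account A growth factor: (1 + 0.077/12)^288 ≈ 6.30975117; balance ≈ 7,571.7014.
Account B growth factor: (1 + 0.07/52)^1248 ≈ 5.359497628; balance ≈ 6,431.3972.
Account A is larger by 1,140.3043.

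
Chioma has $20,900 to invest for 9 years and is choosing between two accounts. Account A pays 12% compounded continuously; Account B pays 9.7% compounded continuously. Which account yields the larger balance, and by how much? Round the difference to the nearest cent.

Account A, by $11,507.48

A: e^(0.12·9) = e^1.08 ≈ 2.9446795511, so 20,900 × 2.9446795511 ≈ 61,543.8026.
B: e^(0.097·9) = e^0.873 ≈ 2.3940823379, so 20,900 × 2.3940823379 ≈ 50,036.3209.
Difference ≈ 11,507.4818 in favor of A.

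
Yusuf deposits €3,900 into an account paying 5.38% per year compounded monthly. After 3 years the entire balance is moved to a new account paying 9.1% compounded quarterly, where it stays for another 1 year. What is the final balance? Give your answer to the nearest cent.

Phase 1: 3,900·(1 + 0.0538/12)^36 ≈ 4,581.4513.
Phase 2: 4,581.4513·(1 + 0.02275)^4 ≈ 5,012.8075.

€5,012.81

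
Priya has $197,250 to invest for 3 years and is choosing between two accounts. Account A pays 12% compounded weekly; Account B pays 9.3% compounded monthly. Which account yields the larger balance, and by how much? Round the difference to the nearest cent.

A: (1 + 0.12/52)^156 ≈ 1.43273506922, so 197,250 × 1.43273506922 ≈ 282,606.9924.
B: (1 + 0.00775)^36 ≈ 1.32038640992, so 197,250 × 1.32038640992 ≈ 260,446.2194.
Difference ≈ 22,160.7730 in favor of A.

Account A, by $22,160.77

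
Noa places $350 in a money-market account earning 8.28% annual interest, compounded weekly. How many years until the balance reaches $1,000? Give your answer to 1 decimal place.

12.7 years

(1 + 0.00159231)^(52t) = 1,000/350 = 2.8571.
52t·ln(1 + 0.00159231) = ln(2.8571); 52t = 1.0498/0.00159104 ≈ 659.8334.
t ≈ 12.6891 years.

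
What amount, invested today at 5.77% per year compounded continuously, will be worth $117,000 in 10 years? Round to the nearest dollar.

$65,705

P = A·e^(−rt) = 117,000·e^(−0.577).
e^(−0.577) ≈ 0.561580583729, so P ≈ 65,704.9283.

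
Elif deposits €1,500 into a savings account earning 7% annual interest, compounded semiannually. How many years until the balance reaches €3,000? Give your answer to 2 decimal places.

(1 + 0.035)^(2t) = 3,000/1,500 = 2.
2t·ln(1 + 0.035) = ln(2); 2t = 0.69315/0.0344014 ≈ 20.1488.
t ≈ 10.0744 years.

10.07 years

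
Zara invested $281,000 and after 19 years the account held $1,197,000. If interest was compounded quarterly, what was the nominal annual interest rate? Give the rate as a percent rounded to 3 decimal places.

The 76-period growth factor is 1,197,000/281,000 = 4.25979.
r/4 = 4.25979^(1/76) − 1 ≈ 0.0192516, so r ≈ 4·0.0192516 = 7.70066%.

7.701%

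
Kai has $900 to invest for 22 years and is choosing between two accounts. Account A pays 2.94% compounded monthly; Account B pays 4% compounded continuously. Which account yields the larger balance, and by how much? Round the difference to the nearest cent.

A: (1 + 0.00245)^264 ≈ 1.907911068, so 900 × 1.907911068 ≈ 1,717.1200.
B: e^(0.04·22) = e^0.88 ≈ 2.410899706, so 900 × 2.410899706 ≈ 2,169.8097.
Difference ≈ 452.6898 in favor of B.

Account B, by $452.69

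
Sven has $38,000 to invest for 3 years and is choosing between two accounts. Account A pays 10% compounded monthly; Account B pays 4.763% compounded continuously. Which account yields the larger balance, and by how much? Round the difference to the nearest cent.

Account A, by $7,394.00

A: (1 + 0.1/12)^36 ≈ 1.3481818424, so 38,000 × 1.3481818424 ≈ 51,230.9100.
B: e^(0.04763·3) = e^0.14289 ≈ 1.1536028984, so 38,000 × 1.1536028984 ≈ 43,836.9101.
Difference ≈ 7,393.9999 in favor of A.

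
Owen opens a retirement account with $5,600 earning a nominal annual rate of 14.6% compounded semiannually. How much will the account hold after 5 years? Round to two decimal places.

$11,328.83

Growth factor = (1 + 0.073)^10 ≈ 2.0230062274.
A ≈ 5,600 × 2.0230062274 ≈ 11,328.8349.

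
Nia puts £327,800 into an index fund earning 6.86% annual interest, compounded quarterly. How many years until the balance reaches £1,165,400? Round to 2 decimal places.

18.65 years

(1 + 0.01715)^(4t) = 1,165,400/327,800 = 3.5552.
4t·ln(1 + 0.01715) = ln(3.5552); 4t = 1.2684/0.0170046 ≈ 74.5925.
t ≈ 18.6481 years.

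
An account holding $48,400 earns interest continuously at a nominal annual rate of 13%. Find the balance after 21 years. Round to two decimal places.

A = P·e^(rt) = 48,400·e^(0.13·21) = 48,400·e^2.73.
e^2.73 ≈ 15.3328870199, so A ≈ 742,111.7318.

$742,111.73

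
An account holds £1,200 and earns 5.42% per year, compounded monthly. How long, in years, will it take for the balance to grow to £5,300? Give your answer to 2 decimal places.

27.47 years

We need (1 + 0.00451667)^(12t) = 4.4167, so 12t = ln 4.4167 / ln 1.004517 ≈ 329.6097.
t ≈ 329.6097/12 = 27.4675 years.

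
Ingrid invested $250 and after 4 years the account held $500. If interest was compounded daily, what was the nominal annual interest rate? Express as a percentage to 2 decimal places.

17.33%

(1 + r/365)^1460 = 500/250 = 2.
1 + r/365 = 2^(1/1460) ≈ 1.000475, so r/365 ≈ 0.000474871.
r ≈ 365·0.000474871 = 17.33279%.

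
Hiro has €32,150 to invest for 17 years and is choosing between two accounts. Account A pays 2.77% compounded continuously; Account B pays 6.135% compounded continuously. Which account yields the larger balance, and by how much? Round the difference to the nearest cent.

Account A growth factor: e^(0.0277·17) = e^0.4709 ≈ 1.6014348362; balance ≈ 51,486.1300.
Account B growth factor: e^(0.06135·17) = e^1.04295 ≈ 2.8375755273; balance ≈ 91,228.0532.
Account B is larger by 39,741.9232.

Account B, by €39,741.92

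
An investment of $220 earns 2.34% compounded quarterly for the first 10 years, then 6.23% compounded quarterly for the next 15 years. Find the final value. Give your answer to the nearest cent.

$702.22

Phase 1: 220·(1 + 0.00585)^40 ≈ 277.8123.
Phase 2: 277.8123·(1 + 0.015575)^60 ≈ 702.2174.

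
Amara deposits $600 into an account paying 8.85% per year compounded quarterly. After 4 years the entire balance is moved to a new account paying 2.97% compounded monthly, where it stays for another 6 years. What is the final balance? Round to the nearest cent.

$1,017.45

After 4 years at 8.85%: 600 × 1.41926722 ≈ 851.5603.
Then 6 years at 2.97%: 851.5603 × 1.194801235 ≈ 1,017.4453.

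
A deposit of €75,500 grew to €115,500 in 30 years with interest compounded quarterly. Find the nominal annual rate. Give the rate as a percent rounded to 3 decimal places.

(1 + r/4)^120 = 115,500/75,500 = 1.5298.
1 + r/4 = 1.5298^(1/120) ≈ 1.003549, so r/4 ≈ 0.0035491.
r ≈ 4·0.0035491 = 1.41964%.

1.420%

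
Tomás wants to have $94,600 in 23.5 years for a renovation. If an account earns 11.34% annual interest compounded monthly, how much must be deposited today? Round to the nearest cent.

Growth factor = (1 + 0.00945)^282 ≈ 14.187866349.
P = 94,600/14.187866349 ≈ 6,667.6692.

$6,667.67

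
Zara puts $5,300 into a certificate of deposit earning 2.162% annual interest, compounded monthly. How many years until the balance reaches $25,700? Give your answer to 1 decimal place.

We need (1 + 0.00180167)^(12t) = 4.8491, so 12t = ln 4.8491 / ln 1.001802 ≈ 877.0801.
t ≈ 877.0801/12 = 73.0900 years.

73.1 years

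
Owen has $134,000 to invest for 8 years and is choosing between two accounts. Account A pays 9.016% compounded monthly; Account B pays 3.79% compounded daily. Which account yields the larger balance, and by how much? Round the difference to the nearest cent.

A: (1 + 0.09016/12)^96 ≈ 2.05152596122, so 134,000 × 2.05152596122 ≈ 274,904.4788.
B: (1 + 0.0379/365)^2920 ≈ 1.35416395918, so 134,000 × 1.35416395918 ≈ 181,457.9705.
Difference ≈ 93,446.5083 in favor of A.

Account A, by $93,446.51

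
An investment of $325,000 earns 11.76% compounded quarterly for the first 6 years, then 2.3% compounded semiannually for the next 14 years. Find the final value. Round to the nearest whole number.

Phase 1: 325,000·(1 + 0.0294)^24 ≈ 651,483.3110.
Phase 2: 651,483.3110·(1 + 0.0115)^28 ≈ 897,321.6245.

$897,322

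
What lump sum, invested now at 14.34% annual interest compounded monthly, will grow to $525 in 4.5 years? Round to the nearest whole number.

$276

Growth factor = (1 + 0.01195)^54 ≈ 1.89927983.
P = 525/1.89927983 ≈ 276.4206.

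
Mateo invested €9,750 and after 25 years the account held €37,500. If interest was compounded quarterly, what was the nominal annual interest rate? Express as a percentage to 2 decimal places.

The 100-period growth factor is 37,500/9,750 = 3.84615.
r/4 = 3.84615^(1/100) − 1 ≈ 0.0135619, so r ≈ 4·0.0135619 = 5.42475%.

5.42%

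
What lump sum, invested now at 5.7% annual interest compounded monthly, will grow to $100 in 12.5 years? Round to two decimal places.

$49.12

Growth factor = (1 + 0.00475)^150 ≈ 2.0356459.
P = 100/2.0356459 ≈ 49.1245.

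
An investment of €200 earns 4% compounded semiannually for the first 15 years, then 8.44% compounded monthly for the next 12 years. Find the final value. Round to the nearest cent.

€993.91

Phase 1: 200·(1 + 0.02)^30 ≈ 362.2723.
Phase 2: 362.2723·(1 + 0.0844/12)^144 ≈ 993.9144.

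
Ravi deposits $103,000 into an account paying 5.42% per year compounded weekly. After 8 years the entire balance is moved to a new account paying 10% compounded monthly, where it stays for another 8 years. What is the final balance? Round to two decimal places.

$352,407.52

Phase 1: 103,000·(1 + 0.0542/52)^416 ≈ 158,872.6873.
Phase 2: 158,872.6873·(1 + 0.1/12)^96 ≈ 352,407.5235.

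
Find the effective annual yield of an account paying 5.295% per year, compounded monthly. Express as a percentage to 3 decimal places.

5.425%

One year is 12 periods at 0.0044125 each: (1 + 0.0044125)^12 ≈ 1.054254.
EAR = 1.054254 − 1 ≈ 5.42541%.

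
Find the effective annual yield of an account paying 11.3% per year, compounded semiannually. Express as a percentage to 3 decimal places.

EAR = (1 + 11.3%/2)^2 − 1 = (1 + 0.0565)^2 − 1.
(1 + 0.0565)^2 ≈ 1.116192, so EAR ≈ 11.61922%.

11.619%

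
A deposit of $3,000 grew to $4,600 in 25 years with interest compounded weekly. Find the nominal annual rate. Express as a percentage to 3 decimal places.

1.710%

The 1300-period growth factor is 4,600/3,000 = 1.53333.
r/52 = 1.53333^(1/1300) − 1 ≈ 0.000328857, so r ≈ 52·0.000328857 = 1.71006%.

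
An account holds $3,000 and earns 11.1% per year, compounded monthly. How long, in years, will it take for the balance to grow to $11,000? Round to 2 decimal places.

(1 + 0.00925)^(12t) = 11,000/3,000 = 3.6667.
12t·ln(1 + 0.00925) = ln(3.6667); 12t = 1.2993/0.00920748 ≈ 141.1117.
t ≈ 11.7593 years.

11.76 years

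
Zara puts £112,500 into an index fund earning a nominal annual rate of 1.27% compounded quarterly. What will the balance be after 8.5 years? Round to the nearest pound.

£125,303

Growth factor = (1 + 0.003175)^34 ≈ 1.11380155829.
A ≈ 112,500 × 1.11380155829 ≈ 125,302.6753.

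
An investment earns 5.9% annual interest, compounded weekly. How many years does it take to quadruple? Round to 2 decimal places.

(1 + 0.00113462)^(52t) = 4.
52t = ln 4 / ln(1 + 0.00113462) ≈ 1.3863/0.00113397 ≈ 1222.5118.
t ≈ 23.5098.

23.51 years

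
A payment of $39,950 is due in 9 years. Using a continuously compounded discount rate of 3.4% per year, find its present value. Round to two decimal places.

$29,418.65

P = A·e^(−rt) = 39,950·e^(−0.306).
e^(−0.306) ≈ 0.73638661946, so P ≈ 29,418.6454.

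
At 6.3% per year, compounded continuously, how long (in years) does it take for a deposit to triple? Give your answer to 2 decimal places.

e^(0.063t) = 3, so 0.063t = ln 3 ≈ 1.0986.
t ≈ 1.0986/0.063 ≈ 17.4383.

17.44 years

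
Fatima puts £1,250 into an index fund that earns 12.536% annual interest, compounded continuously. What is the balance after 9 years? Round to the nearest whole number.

A = P·e^(rt) = 1,250·e^(0.12536·9) = 1,250·e^1.12824.
e^1.12824 ≈ 3.090212936, so A ≈ 3,862.7662.

£3,863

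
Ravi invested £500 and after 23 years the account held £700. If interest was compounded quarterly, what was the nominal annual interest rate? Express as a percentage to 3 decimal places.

1.466%

The 92-period growth factor is 700/500 = 1.4.
r/4 = 1.4^(1/92) − 1 ≈ 0.003664, so r ≈ 4·0.003664 = 1.46560%.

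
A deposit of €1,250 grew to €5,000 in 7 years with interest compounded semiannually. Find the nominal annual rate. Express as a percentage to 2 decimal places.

The 14-period growth factor is 5,000/1,250 = 4.
r/2 = 4^(1/14) − 1 ≈ 0.10409, so r ≈ 2·0.10409 = 20.81790%.

20.82%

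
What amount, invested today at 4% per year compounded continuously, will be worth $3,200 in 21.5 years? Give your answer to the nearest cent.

$1,354.12

P = A·e^(−rt) = 3,200·e^(−0.86).
e^(−0.86) ≈ 0.4231620823, so P ≈ 1,354.1187.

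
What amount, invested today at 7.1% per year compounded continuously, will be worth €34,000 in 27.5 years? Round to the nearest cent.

P = A·e^(−rt) = 34,000·e^(−1.9525).
e^(−1.9525) ≈ 0.14191883064, so P ≈ 4,825.2402.

€4,825.24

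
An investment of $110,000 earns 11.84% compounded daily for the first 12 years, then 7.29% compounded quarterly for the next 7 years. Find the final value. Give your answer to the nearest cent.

After 12 years at 11.84%: 110,000 × 4.13947764735 ≈ 455,342.5412.
Then 7 years at 7.29%: 455,342.5412 × 1.65815514994 ≈ 755,028.5797.

$755,028.58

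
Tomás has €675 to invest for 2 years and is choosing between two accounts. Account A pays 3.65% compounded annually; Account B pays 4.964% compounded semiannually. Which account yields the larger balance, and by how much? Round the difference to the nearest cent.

Account A growth factor: (1 + 0.0365)^2 ≈ 1.07433225; balance ≈ 725.1743.
Account B growth factor: (1 + 0.02482)^4 ≈ 1.10303773; balance ≈ 744.5505.
Account B is larger by 19.3762.

Account B, by €19.38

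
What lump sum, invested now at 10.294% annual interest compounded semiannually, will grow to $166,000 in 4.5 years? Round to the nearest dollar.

$105,666

Growth factor = (1 + 0.05147)^9 ≈ 1.57098477155.
P = 166,000/1.57098477155 ≈ 105,666.2057.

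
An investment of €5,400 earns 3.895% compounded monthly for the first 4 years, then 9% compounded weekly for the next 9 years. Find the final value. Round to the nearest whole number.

Phase 1: 5,400·(1 + 0.03895/12)^48 ≈ 6,308.8073.
Phase 2: 6,308.8073·(1 + 0.09/52)^468 ≈ 14,171.6926.

€14,172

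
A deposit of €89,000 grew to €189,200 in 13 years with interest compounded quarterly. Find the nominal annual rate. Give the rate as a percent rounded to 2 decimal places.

5.84%

(1 + r/4)^52 = 189,200/89,000 = 2.12584.
1 + r/4 = 2.12584^(1/52) ≈ 1.014609, so r/4 ≈ 0.0146089.
r ≈ 4·0.0146089 = 5.84357%.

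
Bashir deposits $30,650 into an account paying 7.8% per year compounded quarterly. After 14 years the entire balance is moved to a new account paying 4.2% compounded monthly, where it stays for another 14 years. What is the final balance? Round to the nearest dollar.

$162,568

After 14 years at 7.8%: 30,650 × 2.94906867705 ≈ 90,388.9550.
Then 14 years at 4.2%: 90,388.9550 × 1.79853670877 ≈ 162,567.8535.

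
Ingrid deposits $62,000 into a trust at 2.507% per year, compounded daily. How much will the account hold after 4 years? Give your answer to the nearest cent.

$68,539.55

Periodic rate = 2.507%/365 = 0.0000686849; periods = 365·4 = 1460.
A = 62,000·(1 + 0.02507/365)^1460 ≈ 62,000·1.1054766023 ≈ 68,539.5493.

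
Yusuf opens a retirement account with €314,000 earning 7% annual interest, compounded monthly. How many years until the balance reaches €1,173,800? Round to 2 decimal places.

We need (1 + 0.00583333)^(12t) = 3.7382, so 12t = ln 3.7382 / ln 1.005833 ≈ 226.7059.
t ≈ 226.7059/12 = 18.8922 years.

18.89 years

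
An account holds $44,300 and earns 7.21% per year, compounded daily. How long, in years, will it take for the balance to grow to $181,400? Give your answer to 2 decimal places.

(1 + 0.000197534)^(365t) = 181,400/44,300 = 4.0948.
365t·ln(1 + 0.000197534) = ln(4.0948); 365t = 1.4097/0.000197515 ≈ 7137.2894.
t ≈ 19.5542 years.

19.55 years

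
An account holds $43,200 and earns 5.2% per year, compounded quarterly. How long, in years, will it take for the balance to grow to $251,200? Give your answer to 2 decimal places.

(1 + 0.013)^(4t) = 251,200/43,200 = 5.8148.
4t·ln(1 + 0.013) = ln(5.8148); 4t = 1.7604/0.0129162 ≈ 136.2944.
t ≈ 34.0736 years.

34.07 years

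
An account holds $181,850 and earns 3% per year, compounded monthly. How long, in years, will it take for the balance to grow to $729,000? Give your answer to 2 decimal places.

We need (1 + 0.0025)^(12t) = 4.0088, so 12t = ln 4.0088 / ln 1.0025 ≈ 556.0906.
t ≈ 556.0906/12 = 46.3409 years.

46.34 years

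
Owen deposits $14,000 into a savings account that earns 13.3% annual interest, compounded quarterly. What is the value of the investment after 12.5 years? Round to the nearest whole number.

Periodic rate = 13.3%/4 = 0.03325; periods = 4·12.5 = 50.
A = 14,000·(1 + 0.03325)^50 ≈ 14,000·5.1318115243 ≈ 71,845.3613.

$71,845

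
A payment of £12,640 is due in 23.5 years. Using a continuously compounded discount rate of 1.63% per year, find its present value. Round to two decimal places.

£8,617.68

P = A·e^(−rt) = 12,640·e^(−0.38305).
e^(−0.38305) ≈ 0.68177880949, so P ≈ 8,617.6842.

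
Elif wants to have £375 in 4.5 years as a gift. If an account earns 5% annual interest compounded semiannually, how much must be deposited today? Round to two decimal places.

£300.27

Growth factor = (1 + 0.025)^9 ≈ 1.24886297.
P = 375/1.24886297 ≈ 300.2731.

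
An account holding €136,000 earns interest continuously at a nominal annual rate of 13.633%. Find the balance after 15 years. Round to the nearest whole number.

A = P·e^(rt) = 136,000·e^(0.13633·15) = 136,000·e^2.04495.
e^2.04495 ≈ 7.728772089644, so A ≈ 1,051,113.0042.

€1,051,113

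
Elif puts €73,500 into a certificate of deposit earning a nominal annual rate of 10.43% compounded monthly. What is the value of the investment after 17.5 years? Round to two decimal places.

Periodic rate = 10.43%/12 = 0.00869167; periods = 12·17.5 = 210.
A = 73,500·(1 + 0.1043/12)^210 ≈ 73,500·6.15560736474 ≈ 452,437.1413.

€452,437.14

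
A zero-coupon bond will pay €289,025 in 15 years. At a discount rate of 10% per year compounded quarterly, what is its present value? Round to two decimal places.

€65,690.64

Periodic rate = 10%/4 = 0.025; 60 periods.
P = 289,025/(1 + 0.025)^60 ≈ 289,025/4.39978974882 ≈ 65,690.6390.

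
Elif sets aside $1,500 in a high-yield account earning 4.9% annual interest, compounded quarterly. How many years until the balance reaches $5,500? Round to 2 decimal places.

26.68 years

(1 + 0.01225)^(4t) = 5,500/1,500 = 3.6667.
4t·ln(1 + 0.01225) = ln(3.6667); 4t = 1.2993/0.0121756 ≈ 106.7122.
t ≈ 26.6781 years.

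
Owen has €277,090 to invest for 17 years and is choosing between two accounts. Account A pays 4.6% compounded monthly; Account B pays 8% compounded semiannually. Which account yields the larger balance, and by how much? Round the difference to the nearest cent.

Account B, by €446,597.64

Account A growth factor: (1 + 0.046/12)^204 ≈ 2.18257415674; balance ≈ 604,769.4731.
Account B growth factor: (1 + 0.04)^34 ≈ 3.794316340588; balance ≈ 1,051,367.1148.
Account B is larger by 446,597.6417.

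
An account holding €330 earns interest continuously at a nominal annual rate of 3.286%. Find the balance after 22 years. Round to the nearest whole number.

A = P·e^(rt) = 330·e^(0.03286·22) = 330·e^0.72292.
e^0.72292 ≈ 2.06044092, so A ≈ 679.9455.

€680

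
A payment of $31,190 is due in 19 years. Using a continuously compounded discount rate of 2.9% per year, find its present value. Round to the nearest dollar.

P = A·e^(−rt) = 31,190·e^(−0.551).
e^(−0.551) ≈ 0.57637314895, so P ≈ 17,977.0785.

$17,977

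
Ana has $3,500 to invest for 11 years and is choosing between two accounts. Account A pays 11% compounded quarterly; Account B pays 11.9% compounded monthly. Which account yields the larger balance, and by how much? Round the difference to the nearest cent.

Account A growth factor: (1 + 0.0275)^44 ≈ 3.2991384713; balance ≈ 11,546.9846.
Account B growth factor: (1 + 0.119/12)^132 ≈ 3.678673165; balance ≈ 12,875.3561.
Account B is larger by 1,328.3714.

Account B, by $1,328.37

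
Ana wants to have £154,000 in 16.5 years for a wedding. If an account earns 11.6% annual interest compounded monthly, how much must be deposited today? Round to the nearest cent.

Growth factor = (1 + 0.116/12)^198 ≈ 6.71811889255.
P = 154,000/6.71811889255 ≈ 22,923.0834.

£22,923.08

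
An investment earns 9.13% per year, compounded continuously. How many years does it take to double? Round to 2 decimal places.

e^(0.0913t) = 2, so 0.0913t = ln 2 ≈ 0.69315.
t ≈ 0.69315/0.0913 ≈ 7.5920.

7.59 years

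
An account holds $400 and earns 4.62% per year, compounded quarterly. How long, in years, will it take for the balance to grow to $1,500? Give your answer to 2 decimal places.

We need (1 + 0.01155)^(4t) = 3.75, so 4t = ln 3.75 / ln 1.01155 ≈ 115.0973.
t ≈ 115.0973/4 = 28.7743 years.

28.77 years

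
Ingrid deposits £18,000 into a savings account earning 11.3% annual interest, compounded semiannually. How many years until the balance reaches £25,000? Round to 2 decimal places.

We need (1 + 0.0565)^(2t) = 1.3889, so 2t = ln 1.3889 / ln 1.0565 ≈ 5.9770.
t ≈ 5.9770/2 = 2.9885 years.

2.99 years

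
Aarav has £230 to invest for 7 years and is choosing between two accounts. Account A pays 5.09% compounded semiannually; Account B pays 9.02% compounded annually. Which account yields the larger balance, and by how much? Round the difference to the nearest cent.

Account A growth factor: (1 + 0.02545)^14 ≈ 1.42168327; balance ≈ 326.9872.
Account B growth factor: (1 + 0.0902)^7 ≈ 1.83038835; balance ≈ 420.9893.
Account B is larger by 94.0022.

Account B, by £94.00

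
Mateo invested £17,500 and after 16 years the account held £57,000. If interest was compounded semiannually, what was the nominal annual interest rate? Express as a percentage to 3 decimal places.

7.518%

The 32-period growth factor is 57,000/17,500 = 3.25714.
r/2 = 3.25714^(1/32) − 1 ≈ 0.0375909, so r ≈ 2·0.0375909 = 7.51818%.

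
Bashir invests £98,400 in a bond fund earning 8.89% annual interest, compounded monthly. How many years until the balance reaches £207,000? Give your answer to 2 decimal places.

8.40 years

(1 + 0.00740833)^(12t) = 207,000/98,400 = 2.1037.
12t·ln(1 + 0.00740833) = ln(2.1037); 12t = 0.74368/0.00738103 ≈ 100.7554.
t ≈ 8.3963 years.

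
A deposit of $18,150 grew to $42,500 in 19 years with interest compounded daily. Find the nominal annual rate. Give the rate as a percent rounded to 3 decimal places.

(1 + r/365)^6935 = 42,500/18,150 = 2.3416.
1 + r/365 = 2.3416^(1/6935) ≈ 1.000123, so r/365 ≈ 0.000122694.
r ≈ 365·0.000122694 = 4.47835%.

4.478%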